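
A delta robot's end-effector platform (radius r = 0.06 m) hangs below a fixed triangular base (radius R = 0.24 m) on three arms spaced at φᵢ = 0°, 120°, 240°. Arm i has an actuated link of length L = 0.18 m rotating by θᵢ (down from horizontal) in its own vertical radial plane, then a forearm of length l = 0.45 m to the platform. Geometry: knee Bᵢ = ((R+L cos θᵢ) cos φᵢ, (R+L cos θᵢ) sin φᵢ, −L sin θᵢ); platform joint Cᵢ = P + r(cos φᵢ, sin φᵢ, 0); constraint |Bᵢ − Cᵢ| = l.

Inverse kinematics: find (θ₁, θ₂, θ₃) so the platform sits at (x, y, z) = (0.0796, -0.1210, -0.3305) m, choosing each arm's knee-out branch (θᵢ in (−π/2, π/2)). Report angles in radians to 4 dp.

arm 1 (φ=0.0°): x'=0.0796, y'=-0.1210
  A cos θ + B sin θ = C:  0.1004·cos θ + -0.3305·sin θ = 0.1004
  √(A²+B²)=0.3454;  θ1 = -1.2759+1.2758 ≈ 0.0000
arm 2 (φ=120.0°): x'=-0.1446, y'=-0.0084
  A=0.3246, B=-0.3305, C=(l²−L²−A²−y'²−z²)/(2L)=-0.1238
  γ=atan2(-0.3305,0.3246)=-0.7944;  ψ=arccos(-0.2672)=1.8413;  θ2=γ+ψ≈1.0469
φ3=240.0° → target in arm frame (0.0650, 0.1294)
  e−x'=0.1150;  (l²−L²−(e−x')²−y'²−z²)/2L = 0.0858
  θ3 = atan2(B,A) + arccos(C/0.3499) = 0.0872

θ₁ = 0.0000, θ₂ = 1.0469, θ₃ = 0.0872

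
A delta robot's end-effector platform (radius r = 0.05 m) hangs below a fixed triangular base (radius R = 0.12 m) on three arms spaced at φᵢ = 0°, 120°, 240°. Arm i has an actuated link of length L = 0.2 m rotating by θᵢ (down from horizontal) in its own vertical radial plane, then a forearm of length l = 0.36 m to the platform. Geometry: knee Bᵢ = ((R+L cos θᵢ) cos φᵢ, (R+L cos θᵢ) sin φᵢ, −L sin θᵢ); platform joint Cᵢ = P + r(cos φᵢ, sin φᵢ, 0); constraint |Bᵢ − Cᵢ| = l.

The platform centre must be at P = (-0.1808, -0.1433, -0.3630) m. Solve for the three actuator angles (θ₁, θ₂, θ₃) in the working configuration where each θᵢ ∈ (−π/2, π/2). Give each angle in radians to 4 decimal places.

rotate P by −φ1: (-0.1808, -0.1433, -0.3630)
  e−x'=0.2508;  (l²−L²−(e−x')²−y'²−z²)/2L = -0.3140
  √(A²+B²)=0.4412;  θ1 = -0.9662+2.3627 ≈ 1.3965
φ2=120.0° → target in arm frame (-0.0337, 0.2282)
  e−x'=0.1037;  (l²−L²−(e−x')²−y'²−z²)/2L = -0.2625
  √(A²+B²)=0.3775;  θ2 = -1.2925+2.3398 ≈ 1.0472
φ3=240.0° → target in arm frame (0.2145, -0.0849)
  A cos θ + B sin θ = C:  -0.1445·cos θ + -0.3630·sin θ = -0.1757
  √(A²+B²)=0.3907;  θ3 = -1.9496+2.0371 ≈ 0.0875

θ₁ = 1.3965, θ₂ = 1.0472, θ₃ = 0.0875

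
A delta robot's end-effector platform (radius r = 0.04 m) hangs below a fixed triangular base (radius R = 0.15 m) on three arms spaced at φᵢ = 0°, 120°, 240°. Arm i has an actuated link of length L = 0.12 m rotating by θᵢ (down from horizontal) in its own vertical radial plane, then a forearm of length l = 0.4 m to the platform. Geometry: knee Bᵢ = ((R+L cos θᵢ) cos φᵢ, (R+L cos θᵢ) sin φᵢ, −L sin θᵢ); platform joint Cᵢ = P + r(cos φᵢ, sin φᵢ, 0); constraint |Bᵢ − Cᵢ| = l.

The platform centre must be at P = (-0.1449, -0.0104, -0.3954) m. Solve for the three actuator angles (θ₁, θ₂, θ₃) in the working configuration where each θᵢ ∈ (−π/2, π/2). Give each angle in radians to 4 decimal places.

arm 1 (φ=0.0°): x'=-0.1449, y'=-0.0104
  A=0.2549, B=-0.3954, C=(l²−L²−A²−y'²−z²)/(2L)=-0.3159
  γ=atan2(-0.3954,0.2549)=-0.9982;  ψ=arccos(-0.6716)=2.3071;  θ1=γ+ψ≈1.3089
φ2=120.0° → target in arm frame (0.0634, 0.1307)
  e−x'=0.0466;  (l²−L²−(e−x')²−y'²−z²)/2L = -0.1249
  θ2 = atan2(B,A) + arccos(C/0.3981) = 0.4364
rotate P by −φ3: (0.0815, -0.1203, -0.3954)
  A cos θ + B sin θ = C:  0.0285·cos θ + -0.3954·sin θ = -0.1084
  √(A²+B²)=0.3964;  θ3 = -1.4987+1.8479 ≈ 0.3491

θ₁ = 1.3089, θ₂ = 0.4364, θ₃ = 0.3491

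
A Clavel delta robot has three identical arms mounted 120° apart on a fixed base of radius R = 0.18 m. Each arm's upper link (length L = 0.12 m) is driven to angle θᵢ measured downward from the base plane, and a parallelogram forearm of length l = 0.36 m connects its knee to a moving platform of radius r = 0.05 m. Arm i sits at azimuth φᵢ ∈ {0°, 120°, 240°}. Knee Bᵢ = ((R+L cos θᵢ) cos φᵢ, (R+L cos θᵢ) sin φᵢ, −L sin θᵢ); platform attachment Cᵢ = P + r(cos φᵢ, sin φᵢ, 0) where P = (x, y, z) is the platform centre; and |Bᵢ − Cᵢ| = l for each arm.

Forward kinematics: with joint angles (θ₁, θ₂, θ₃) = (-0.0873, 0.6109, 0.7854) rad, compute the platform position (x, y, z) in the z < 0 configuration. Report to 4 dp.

(0.0854, 0.0190, -0.3094)

φ1=0.0°: virtual centre (0.2495, 0.0000, 0.0105), radius l
centre 2 = (0.2283·cos120.0°, 0.2283·sin120.0°, -0.0688) = (-0.1141, 0.1977, -0.0688)
φ3=240.0°: virtual centre (-0.1074, -0.1861, -0.0849), radius l
|centre ₂|²−|centre ₁|² = -0.0055;  |centre ₃|²−|centre ₁|² = -0.0090
plane₁₂: -0.7274x+0.3954y+-0.1586z = -0.0055
det = 0.5530;  x = 0.0102+-0.2430z,  y = 0.0047+-0.0460z
sphere 1 gives Az²+Bz+C=0 with A=1.0612, B=0.0950, C=-0.0722;  B²−4AC=0.3154;  roots -0.3094, 0.2198;  negative root z = -0.3094
x = 0.0854, y = 0.0190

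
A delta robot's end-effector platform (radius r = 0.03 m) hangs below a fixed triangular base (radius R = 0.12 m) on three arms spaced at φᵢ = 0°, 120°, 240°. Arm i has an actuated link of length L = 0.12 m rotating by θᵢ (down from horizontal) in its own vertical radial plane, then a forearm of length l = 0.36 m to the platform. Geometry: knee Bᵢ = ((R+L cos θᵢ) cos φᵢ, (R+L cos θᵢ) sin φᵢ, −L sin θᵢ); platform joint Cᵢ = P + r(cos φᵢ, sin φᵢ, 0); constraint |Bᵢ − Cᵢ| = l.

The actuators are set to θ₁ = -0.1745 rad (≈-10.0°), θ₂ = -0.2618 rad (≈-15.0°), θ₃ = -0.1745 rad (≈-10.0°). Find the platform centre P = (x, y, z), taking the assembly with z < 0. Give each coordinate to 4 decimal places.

(-0.0041, 0.0071, -0.2698)

φ1=0.0°: virtual centre (0.2082, 0.0000, 0.0208), radius l
arm 2 at φ=120.0°: e+L cos θ2 = 0.2059;  O2 = (-0.1030, 0.1783, 0.0311)
φ3=240.0°: virtual centre (-0.1041, -0.1803, 0.0208), radius l
|O₂|²−|O₁|² = -0.0004;  |O₃|²−|O₁|² = 0.0000
plane₁₂: -0.6223x+0.3566y+0.0204z = -0.0004
Cramer: x(z) = 0.0003+0.0165z;  y(z) = -0.0006-0.0286z
sphere 1 gives Az²+Bz+C=0 with A=1.0011, B=-0.0485, C=-0.0860;  B²−4AC=0.3466;  roots -0.2698, 0.3183;  negative root z = -0.2698
x = -0.0041, y = 0.0071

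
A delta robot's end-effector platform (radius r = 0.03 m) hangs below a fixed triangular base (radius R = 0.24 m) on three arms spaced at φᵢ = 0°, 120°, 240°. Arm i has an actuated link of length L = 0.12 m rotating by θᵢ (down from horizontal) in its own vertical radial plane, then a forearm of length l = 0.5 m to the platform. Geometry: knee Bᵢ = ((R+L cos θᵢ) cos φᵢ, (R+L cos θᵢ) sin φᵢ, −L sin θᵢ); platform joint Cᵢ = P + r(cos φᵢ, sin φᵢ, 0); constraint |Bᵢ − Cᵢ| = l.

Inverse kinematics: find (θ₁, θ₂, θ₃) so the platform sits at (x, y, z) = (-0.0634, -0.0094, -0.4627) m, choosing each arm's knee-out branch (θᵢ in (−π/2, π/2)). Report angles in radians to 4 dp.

φ1=0.0° → target in arm frame (-0.0634, -0.0094)
  A cos θ + B sin θ = C:  0.2734·cos θ + -0.4627·sin θ = -0.2222
  γ=atan2(-0.4627,0.2734)=-1.0371;  ψ=arccos(-0.4134)=1.9970;  θ1=γ+ψ≈0.9599
rotate P by −φ2: (0.0236, 0.0596, -0.4627)
  e−x'=0.1864;  (l²−L²−(e−x')²−y'²−z²)/2L = -0.0700
  √(A²+B²)=0.4989;  θ2 = -1.1878+1.7116 ≈ 0.5239
arm 3 (φ=240.0°): x'=0.0398, y'=-0.0502
  A cos θ + B sin θ = C:  0.1702·cos θ + -0.4627·sin θ = -0.0415
  θ3 = atan2(B,A) + arccos(C/0.4930) = 0.4367

θ₁ = 0.9599, θ₂ = 0.5239, θ₃ = 0.4367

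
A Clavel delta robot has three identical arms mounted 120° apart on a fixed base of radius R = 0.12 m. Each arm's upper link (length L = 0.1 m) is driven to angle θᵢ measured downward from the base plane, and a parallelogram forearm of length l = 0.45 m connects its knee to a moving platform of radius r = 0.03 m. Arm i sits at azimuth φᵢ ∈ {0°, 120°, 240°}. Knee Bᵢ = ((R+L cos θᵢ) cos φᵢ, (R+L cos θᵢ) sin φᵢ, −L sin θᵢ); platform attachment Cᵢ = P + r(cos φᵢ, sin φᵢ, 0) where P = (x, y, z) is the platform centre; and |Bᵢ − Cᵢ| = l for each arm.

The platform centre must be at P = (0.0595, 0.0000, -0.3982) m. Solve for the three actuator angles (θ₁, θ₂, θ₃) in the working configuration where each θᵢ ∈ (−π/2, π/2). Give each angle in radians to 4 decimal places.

θ₁ = -0.3496, θ₂ = 0.0870, θ₃ = 0.0870

φ1=0.0° → target in arm frame (0.0595, 0.0000)
  A cos θ + B sin θ = C:  0.0305·cos θ + -0.3982·sin θ = 0.1650
  √(A²+B²)=0.3994;  θ1 = -1.4944+1.1448 ≈ -0.3496
φ2=120.0° → target in arm frame (-0.0297, -0.0515)
  A=0.1197, B=-0.3982, C=(l²−L²−A²−y'²−z²)/(2L)=0.0847
  θ2 = atan2(B,A) + arccos(C/0.4158) = 0.0870
arm 3 (φ=240.0°): x'=-0.0298, y'=0.0515
  A cos θ + B sin θ = C:  0.1198·cos θ + -0.3982·sin θ = 0.0847
  γ=atan2(-0.3982,0.1198)=-1.2787;  ψ=arccos(0.2037)=1.3656;  θ3=γ+ψ≈0.0870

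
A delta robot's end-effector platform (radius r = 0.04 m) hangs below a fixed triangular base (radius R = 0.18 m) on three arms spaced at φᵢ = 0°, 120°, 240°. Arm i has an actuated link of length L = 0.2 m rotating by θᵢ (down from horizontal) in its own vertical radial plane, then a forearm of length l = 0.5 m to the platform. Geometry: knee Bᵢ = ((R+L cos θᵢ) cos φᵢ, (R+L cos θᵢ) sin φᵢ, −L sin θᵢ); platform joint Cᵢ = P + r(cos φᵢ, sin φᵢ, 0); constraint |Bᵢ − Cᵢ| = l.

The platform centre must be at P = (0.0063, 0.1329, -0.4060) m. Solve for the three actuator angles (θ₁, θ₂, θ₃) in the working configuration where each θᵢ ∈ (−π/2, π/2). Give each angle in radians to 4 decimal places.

θ₁ = 0.2618, θ₂ = -0.1742, θ₃ = 0.6981

arm 1 (φ=0.0°): x'=0.0063, y'=0.1329
  e−x'=0.1337;  (l²−L²−(e−x')²−y'²−z²)/2L = 0.0241
  γ=atan2(-0.4060,0.1337)=-1.2527;  ψ=arccos(0.0563)=1.5145;  θ1=γ+ψ≈0.2618
φ2=120.0° → target in arm frame (0.1119, -0.0719)
  A cos θ + B sin θ = C:  0.0281·cos θ + -0.4060·sin θ = 0.0980
  γ=atan2(-0.4060,0.0281)=-1.5018;  ψ=arccos(0.2408)=1.3276;  θ2=γ+ψ≈-0.1742
rotate P by −φ3: (-0.1182, -0.0610, -0.4060)
  e−x'=0.2582;  (l²−L²−(e−x')²−y'²−z²)/2L = -0.0631
  √(A²+B²)=0.4812;  θ3 = -1.0043+1.7023 ≈ 0.6981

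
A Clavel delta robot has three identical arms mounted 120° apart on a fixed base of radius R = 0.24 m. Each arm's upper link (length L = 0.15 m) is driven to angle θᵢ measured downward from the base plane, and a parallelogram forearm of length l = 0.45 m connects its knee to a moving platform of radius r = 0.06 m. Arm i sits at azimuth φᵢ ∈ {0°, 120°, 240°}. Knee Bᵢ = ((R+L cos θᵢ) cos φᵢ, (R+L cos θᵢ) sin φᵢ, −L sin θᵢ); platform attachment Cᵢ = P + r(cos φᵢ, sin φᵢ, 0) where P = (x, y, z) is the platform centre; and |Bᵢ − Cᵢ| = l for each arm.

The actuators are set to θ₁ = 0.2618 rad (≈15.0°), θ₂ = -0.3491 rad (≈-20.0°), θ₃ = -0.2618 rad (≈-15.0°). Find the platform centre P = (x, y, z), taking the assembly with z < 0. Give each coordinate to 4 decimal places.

centre 1 = (0.3249·cos0.0°, 0.3249·sin0.0°, -0.0388) = (0.3249, 0.0000, -0.0388)
φ2=120.0°: virtual centre (-0.1605, 0.2780, 0.0513), radius l
arm 3 at φ=240.0°: ρ3 = 0.3249;  centre 3 = (-0.1624, -0.2814, 0.0388)
|centre ₂|²−|centre ₁|² = -0.0014;  |centre ₃|²−|centre ₁|² = 0.0000
linear system: -0.9707x+0.5559y = -0.0014−0.1803z; -0.9747x+-0.5627y = 0.0000−0.1553z
Cramer: x(z) = 0.0007+0.1726z;  y(z) = -0.0013-0.0229z
quadratic in z: (1.0303)z²+(-0.0342)z+(-0.0959)=0, √Δ=0.6296 → z ∈ {-0.2890, 0.3221}; z = -0.2890 (taking z<0)
x = -0.0491, y = 0.0054

(-0.0491, 0.0054, -0.2890)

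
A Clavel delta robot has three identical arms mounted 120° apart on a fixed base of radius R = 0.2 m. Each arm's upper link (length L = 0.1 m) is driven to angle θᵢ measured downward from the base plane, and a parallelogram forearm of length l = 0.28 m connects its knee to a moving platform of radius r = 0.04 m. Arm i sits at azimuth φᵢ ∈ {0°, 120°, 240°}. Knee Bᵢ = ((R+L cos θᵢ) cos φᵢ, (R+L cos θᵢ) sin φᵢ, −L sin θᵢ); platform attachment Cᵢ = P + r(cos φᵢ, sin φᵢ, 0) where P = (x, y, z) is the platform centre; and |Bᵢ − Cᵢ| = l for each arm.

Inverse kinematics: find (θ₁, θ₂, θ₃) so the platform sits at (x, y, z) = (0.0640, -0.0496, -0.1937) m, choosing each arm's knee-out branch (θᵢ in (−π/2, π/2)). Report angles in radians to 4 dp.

φ1=0.0° → target in arm frame (0.0640, -0.0496)
  A cos θ + B sin θ = C:  0.0960·cos θ + -0.1937·sin θ = 0.0960
  √(A²+B²)=0.2162;  θ1 = -1.1107+1.1106 ≈ -0.0001
rotate P by −φ2: (-0.0750, -0.0306, -0.1937)
  A cos θ + B sin θ = C:  0.2350·cos θ + -0.1937·sin θ = -0.1263
  √(A²+B²)=0.3045;  θ2 = -0.6895+1.9985 ≈ 1.3091
rotate P by −φ3: (0.0110, 0.0802, -0.1937)
  e−x'=0.1490;  (l²−L²−(e−x')²−y'²−z²)/2L = 0.0111
  θ3 = atan2(B,A) + arccos(C/0.2444) = 0.6102

θ₁ = -0.0001, θ₂ = 1.3091, θ₃ = 0.6102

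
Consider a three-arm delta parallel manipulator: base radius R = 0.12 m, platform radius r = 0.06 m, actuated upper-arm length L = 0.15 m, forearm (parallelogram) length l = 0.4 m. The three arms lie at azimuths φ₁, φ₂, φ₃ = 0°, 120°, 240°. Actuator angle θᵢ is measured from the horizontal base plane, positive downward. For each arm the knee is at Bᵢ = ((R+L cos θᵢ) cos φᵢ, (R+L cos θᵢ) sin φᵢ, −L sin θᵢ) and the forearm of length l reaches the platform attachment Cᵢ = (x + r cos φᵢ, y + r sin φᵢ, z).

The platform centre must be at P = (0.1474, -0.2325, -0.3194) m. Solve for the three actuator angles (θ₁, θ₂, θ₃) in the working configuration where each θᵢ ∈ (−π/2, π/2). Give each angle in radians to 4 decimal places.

θ₁ = -0.0001, θ₂ = 1.3962, θ₃ = 0.0874

rotate P by −φ1: (0.1474, -0.2325, -0.3194)
  e−x'=-0.0874;  (l²−L²−(e−x')²−y'²−z²)/2L = -0.0874
  γ=atan2(-0.3194,-0.0874)=-1.8379;  ψ=arccos(-0.2638)=1.8378;  θ1=γ+ψ≈-0.0001
φ2=120.0° → target in arm frame (-0.2751, -0.0114)
  A cos θ + B sin θ = C:  0.3351·cos θ + -0.3194·sin θ = -0.2564
  θ2 = atan2(B,A) + arccos(C/0.4629) = 1.3962
rotate P by −φ3: (0.1277, 0.2439, -0.3194)
  A=-0.0677, B=-0.3194, C=(l²−L²−A²−y'²−z²)/(2L)=-0.0953
  √(A²+B²)=0.3265;  θ3 = -1.7795+1.8669 ≈ 0.0874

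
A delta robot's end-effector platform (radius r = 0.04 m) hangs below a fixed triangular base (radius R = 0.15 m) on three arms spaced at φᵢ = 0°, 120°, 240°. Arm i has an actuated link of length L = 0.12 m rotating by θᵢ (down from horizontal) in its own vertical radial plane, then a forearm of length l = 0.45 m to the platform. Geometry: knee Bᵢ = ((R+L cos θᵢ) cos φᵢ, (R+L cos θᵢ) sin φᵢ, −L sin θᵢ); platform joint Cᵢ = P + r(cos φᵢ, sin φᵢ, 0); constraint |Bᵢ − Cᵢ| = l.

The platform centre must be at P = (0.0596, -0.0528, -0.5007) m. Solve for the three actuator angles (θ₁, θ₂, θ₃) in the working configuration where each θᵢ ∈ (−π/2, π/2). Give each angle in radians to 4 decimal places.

rotate P by −φ1: (0.0596, -0.0528, -0.5007)
  A cos θ + B sin θ = C:  0.0504·cos θ + -0.5007·sin θ = -0.2830
  γ=atan2(-0.5007,0.0504)=-1.4705;  ψ=arccos(-0.5624)=2.1681;  θ1=γ+ψ≈0.6977
φ2=120.0° → target in arm frame (-0.0755, -0.0252)
  e−x'=0.1855;  (l²−L²−(e−x')²−y'²−z²)/2L = -0.4069
  θ2 = atan2(B,A) + arccos(C/0.5340) = 1.2213
φ3=240.0° → target in arm frame (0.0159, 0.0780)
  A cos θ + B sin θ = C:  0.0941·cos θ + -0.5007·sin θ = -0.3231
  θ3 = atan2(B,A) + arccos(C/0.5095) = 0.8726

θ₁ = 0.6977, θ₂ = 1.2213, θ₃ = 0.8726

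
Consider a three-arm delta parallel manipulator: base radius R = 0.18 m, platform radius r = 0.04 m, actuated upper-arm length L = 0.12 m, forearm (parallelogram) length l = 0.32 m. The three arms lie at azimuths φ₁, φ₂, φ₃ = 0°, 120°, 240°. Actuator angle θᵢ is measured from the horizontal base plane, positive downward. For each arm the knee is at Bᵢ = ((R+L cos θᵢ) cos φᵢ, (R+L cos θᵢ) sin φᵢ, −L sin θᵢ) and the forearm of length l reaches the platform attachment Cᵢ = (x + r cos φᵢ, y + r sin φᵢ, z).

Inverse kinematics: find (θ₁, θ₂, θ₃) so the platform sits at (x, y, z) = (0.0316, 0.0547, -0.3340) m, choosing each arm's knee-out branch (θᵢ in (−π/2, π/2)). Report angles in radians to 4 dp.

θ₁ = 0.7856, θ₂ = 0.7857, θ₃ = 1.3094

arm 1 (φ=0.0°): x'=0.0316, y'=0.0547
  e−x'=0.1084;  (l²−L²−(e−x')²−y'²−z²)/2L = -0.1596
  γ=atan2(-0.3340,0.1084)=-1.2570;  ψ=arccos(-0.4544)=2.0425;  θ1=γ+ψ≈0.7856
rotate P by −φ2: (0.0316, -0.0547, -0.3340)
  A=0.1084, B=-0.3340, C=(l²−L²−A²−y'²−z²)/(2L)=-0.1596
  γ=atan2(-0.3340,0.1084)=-1.2569;  ψ=arccos(-0.4545)=2.0426;  θ2=γ+ψ≈0.7857
φ3=240.0° → target in arm frame (-0.0632, 0.0000)
  A=0.2032, B=-0.3340, C=(l²−L²−A²−y'²−z²)/(2L)=-0.2701
  γ=atan2(-0.3340,0.2032)=-1.0243;  ψ=arccos(-0.6910)=2.3337;  θ3=γ+ψ≈1.3094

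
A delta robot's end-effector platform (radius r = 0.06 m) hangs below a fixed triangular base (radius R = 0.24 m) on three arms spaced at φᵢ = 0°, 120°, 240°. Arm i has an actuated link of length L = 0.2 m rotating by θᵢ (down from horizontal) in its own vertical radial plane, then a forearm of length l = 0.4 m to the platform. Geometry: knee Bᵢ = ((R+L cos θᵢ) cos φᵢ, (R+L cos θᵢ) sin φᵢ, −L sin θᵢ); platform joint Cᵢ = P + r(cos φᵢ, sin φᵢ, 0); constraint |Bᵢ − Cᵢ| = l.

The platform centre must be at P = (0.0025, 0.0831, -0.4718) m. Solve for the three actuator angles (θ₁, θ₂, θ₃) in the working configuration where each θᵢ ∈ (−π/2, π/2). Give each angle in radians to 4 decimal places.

rotate P by −φ1: (0.0025, 0.0831, -0.4718)
  e−x'=0.1775;  (l²−L²−(e−x')²−y'²−z²)/2L = -0.3525
  γ=atan2(-0.4718,0.1775)=-1.2110;  ψ=arccos(-0.6993)=2.3452;  θ1=γ+ψ≈1.1343
rotate P by −φ2: (0.0707, -0.0437, -0.4718)
  e−x'=0.1093;  (l²−L²−(e−x')²−y'²−z²)/2L = -0.2911
  √(A²+B²)=0.4843;  θ2 = -1.3432+2.2157 ≈ 0.8725
rotate P by −φ3: (-0.0732, -0.0394, -0.4718)
  e−x'=0.2532;  (l²−L²−(e−x')²−y'²−z²)/2L = -0.4207
  γ=atan2(-0.4718,0.2532)=-1.0782;  ψ=arccos(-0.7856)=2.4745;  θ3=γ+ψ≈1.3963

θ₁ = 1.1343, θ₂ = 0.8725, θ₃ = 1.3963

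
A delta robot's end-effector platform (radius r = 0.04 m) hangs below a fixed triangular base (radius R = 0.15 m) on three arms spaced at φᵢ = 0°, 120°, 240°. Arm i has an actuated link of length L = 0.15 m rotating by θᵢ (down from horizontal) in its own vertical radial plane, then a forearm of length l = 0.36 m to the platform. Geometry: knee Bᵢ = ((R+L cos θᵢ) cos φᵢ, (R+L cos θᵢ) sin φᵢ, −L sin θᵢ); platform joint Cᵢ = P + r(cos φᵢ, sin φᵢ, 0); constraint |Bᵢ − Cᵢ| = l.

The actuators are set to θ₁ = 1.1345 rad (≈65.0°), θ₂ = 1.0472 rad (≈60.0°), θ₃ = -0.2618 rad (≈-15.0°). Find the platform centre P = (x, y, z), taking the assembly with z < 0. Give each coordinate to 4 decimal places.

φ1=0.0°: virtual centre (0.1734, 0.0000, -0.1359), radius l
arm 2 at φ=120.0°: e+L cos θ2 = 0.1850;  S2 = (-0.0925, 0.1602, -0.1299)
S3 = (0.2549·cos240.0°, 0.2549·sin240.0°, 0.0388) = (-0.1274, -0.2207, 0.0388)
subtract pairs → two planes through P
[-0.5318 0.3204 0.0121]·P = 0.0026;  [-0.6017 -0.4415 0.3495]·P = 0.0179
Cramer: x(z) = -0.0161+0.2744z;  y(z) = -0.0187+0.4177z
sphere 1 gives Az²+Bz+C=0 with A=1.2498, B=0.1523, C=-0.0749;  B²−4AC=0.3975;  roots -0.3131, 0.1913;  negative root z = -0.3131
x = -0.1020, y = -0.1495

(-0.1020, -0.1495, -0.3131)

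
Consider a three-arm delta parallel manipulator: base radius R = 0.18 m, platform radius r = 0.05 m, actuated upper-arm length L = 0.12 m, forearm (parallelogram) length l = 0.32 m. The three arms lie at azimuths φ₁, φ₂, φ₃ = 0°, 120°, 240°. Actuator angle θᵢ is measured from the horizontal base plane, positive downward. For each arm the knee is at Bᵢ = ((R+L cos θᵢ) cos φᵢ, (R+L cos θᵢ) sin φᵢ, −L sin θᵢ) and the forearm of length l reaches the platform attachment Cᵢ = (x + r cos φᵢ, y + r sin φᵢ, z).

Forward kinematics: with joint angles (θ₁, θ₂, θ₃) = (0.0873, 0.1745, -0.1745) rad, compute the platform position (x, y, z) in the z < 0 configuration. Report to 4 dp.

φ1=0.0°: virtual centre (0.2495, 0.0000, -0.0105), radius l
φ2=120.0°: virtual centre (-0.1241, 0.2149, -0.0208), radius l
centre 3 = (0.2482·cos240.0°, 0.2482·sin240.0°, 0.0208) = (-0.1241, -0.2149, 0.0208)
|centre ₂|²−|centre ₁|² = -0.0004;  |centre ₃|²−|centre ₁|² = -0.0004
plane₁₂: -0.7473x+0.4299y+-0.0207z = -0.0004
Cramer: x(z) = 0.0005+0.0280z;  y(z) = 0.0000+0.0969z
quadratic in z: (1.0102)z²+(0.0070)z+(-0.0403)=0, √Δ=0.4034 → z ∈ {-0.2031, 0.1962}; z = -0.2031 (taking z<0)
x = -0.0052, y = -0.0197

(-0.0052, -0.0197, -0.2031)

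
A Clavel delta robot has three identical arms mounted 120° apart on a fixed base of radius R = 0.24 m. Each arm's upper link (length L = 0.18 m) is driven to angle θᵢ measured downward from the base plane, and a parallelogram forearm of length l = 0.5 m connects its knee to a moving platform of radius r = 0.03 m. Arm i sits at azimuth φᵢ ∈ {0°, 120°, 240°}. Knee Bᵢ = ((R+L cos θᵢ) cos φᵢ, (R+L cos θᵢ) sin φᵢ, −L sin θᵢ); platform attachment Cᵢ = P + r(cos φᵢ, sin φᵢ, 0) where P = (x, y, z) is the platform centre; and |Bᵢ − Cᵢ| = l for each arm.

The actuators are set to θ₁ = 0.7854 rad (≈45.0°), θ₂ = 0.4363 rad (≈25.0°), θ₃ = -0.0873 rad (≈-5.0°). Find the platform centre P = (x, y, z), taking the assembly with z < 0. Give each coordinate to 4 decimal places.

φ1=0.0°: virtual centre (0.3373, 0.0000, -0.1273), radius l
arm 2 at φ=120.0°: e+L cos θ2 = 0.3731;  S2 = (-0.1866, 0.3231, -0.0761)
S3 = (0.3893·cos240.0°, 0.3893·sin240.0°, 0.0157) = (-0.1947, -0.3372, 0.0157)
subtract pairs → two planes through P
[-1.0477 0.6463 0.1024]·P = 0.0151;  [-1.0639 -0.6743 0.2859]·P = 0.0219
det = 1.3940;  x = -0.0174+0.1821z,  y = -0.0049+0.1367z
quadratic in z: (1.0519)z²+(0.1240)z+(-0.1080)=0, √Δ=0.6853 → z ∈ {-0.3847, 0.2668}; z = -0.3847 (taking z<0)
x = -0.0875, y = -0.0575

(-0.0875, -0.0575, -0.3847)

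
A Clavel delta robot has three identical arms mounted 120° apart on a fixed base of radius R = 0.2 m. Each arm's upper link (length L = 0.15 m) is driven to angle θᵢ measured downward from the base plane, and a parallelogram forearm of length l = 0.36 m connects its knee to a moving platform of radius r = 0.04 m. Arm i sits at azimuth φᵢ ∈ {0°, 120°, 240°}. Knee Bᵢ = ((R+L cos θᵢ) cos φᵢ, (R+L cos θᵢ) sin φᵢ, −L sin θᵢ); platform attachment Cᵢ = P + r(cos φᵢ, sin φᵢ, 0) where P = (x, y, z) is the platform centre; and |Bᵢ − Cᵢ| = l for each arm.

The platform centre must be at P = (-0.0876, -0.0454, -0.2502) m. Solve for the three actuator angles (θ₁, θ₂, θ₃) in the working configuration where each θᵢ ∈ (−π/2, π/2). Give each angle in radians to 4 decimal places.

θ₁ = 0.9598, θ₂ = 0.4359, θ₃ = -0.1747

φ1=0.0° → target in arm frame (-0.0876, -0.0454)
  e−x'=0.2476;  (l²−L²−(e−x')²−y'²−z²)/2L = -0.0629
  γ=atan2(-0.2502,0.2476)=-0.7906;  ψ=arccos(-0.1787)=1.7504;  θ1=γ+ψ≈0.9598
rotate P by −φ2: (0.0045, 0.0986, -0.2502)
  e−x'=0.1555;  (l²−L²−(e−x')²−y'²−z²)/2L = 0.0353
  γ=atan2(-0.2502,0.1555)=-1.0147;  ψ=arccos(0.1199)=1.4506;  θ2=γ+ψ≈0.4359
arm 3 (φ=240.0°): x'=0.0831, y'=-0.0532
  A cos θ + B sin θ = C:  0.0769·cos θ + -0.2502·sin θ = 0.1192
  γ=atan2(-0.2502,0.0769)=-1.2727;  ψ=arccos(0.4554)=1.0979;  θ3=γ+ψ≈-0.1747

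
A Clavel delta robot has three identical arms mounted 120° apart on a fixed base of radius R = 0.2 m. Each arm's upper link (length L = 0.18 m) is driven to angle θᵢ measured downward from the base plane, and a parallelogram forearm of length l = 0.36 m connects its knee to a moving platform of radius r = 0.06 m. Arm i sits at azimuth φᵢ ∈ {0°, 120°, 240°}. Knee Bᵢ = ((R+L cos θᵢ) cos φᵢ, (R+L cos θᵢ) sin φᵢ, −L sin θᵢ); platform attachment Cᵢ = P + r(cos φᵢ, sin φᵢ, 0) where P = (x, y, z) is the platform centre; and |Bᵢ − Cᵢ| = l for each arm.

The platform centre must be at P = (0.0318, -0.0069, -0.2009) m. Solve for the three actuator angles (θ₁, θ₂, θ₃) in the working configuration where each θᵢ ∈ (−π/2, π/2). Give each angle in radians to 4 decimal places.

θ₁ = -0.0869, θ₂ = 0.3487, θ₃ = 0.2620

rotate P by −φ1: (0.0318, -0.0069, -0.2009)
  e−x'=0.1082;  (l²−L²−(e−x')²−y'²−z²)/2L = 0.1252
  θ1 = atan2(B,A) + arccos(C/0.2282) = -0.0869
φ2=120.0° → target in arm frame (-0.0219, -0.0241)
  A cos θ + B sin θ = C:  0.1619·cos θ + -0.2009·sin θ = 0.0835
  √(A²+B²)=0.2580;  θ2 = -0.8926+1.2413 ≈ 0.3487
rotate P by −φ3: (-0.0099, 0.0310, -0.2009)
  A=0.1499, B=-0.2009, C=(l²−L²−A²−y'²−z²)/(2L)=0.0928
  γ=atan2(-0.2009,0.1499)=-0.9297;  ψ=arccos(0.3701)=1.1916;  θ3=γ+ψ≈0.2620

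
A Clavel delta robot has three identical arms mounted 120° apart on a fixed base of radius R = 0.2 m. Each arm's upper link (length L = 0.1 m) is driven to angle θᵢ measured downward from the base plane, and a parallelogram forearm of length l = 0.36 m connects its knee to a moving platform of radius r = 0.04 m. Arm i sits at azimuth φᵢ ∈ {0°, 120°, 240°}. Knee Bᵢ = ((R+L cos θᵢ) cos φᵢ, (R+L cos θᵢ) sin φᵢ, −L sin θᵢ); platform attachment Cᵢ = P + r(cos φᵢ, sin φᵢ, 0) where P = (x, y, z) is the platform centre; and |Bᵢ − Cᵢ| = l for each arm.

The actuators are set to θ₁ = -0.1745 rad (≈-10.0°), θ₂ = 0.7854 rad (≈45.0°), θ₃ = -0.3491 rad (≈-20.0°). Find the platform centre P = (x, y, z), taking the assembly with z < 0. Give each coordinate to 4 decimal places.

φ1=0.0°: virtual centre (0.2585, 0.0000, 0.0174), radius l
φ2=120.0°: virtual centre (-0.1154, 0.1998, -0.0707), radius l
O3 = (0.2540·cos240.0°, 0.2540·sin240.0°, 0.0342) = (-0.1270, -0.2199, 0.0342)
eliminate P² terms by subtracting sphere 1 from 2 and 3
linear system: -0.7477x+0.3996y = -0.0089−-0.1761z; -0.7709x+-0.4399y = -0.0014−0.0337z
det = 0.6370;  x = 0.0070+-0.1005z,  y = -0.0091+0.2527z
into |P−O₁|² = l²: 1.0740z² + 0.0112z + -0.0660 = 0;  Δ = 0.2836;  z = -0.2532 or 0.2427 → z<0 root = -0.2532
x = 0.0325, y = -0.0730

(0.0325, -0.0730, -0.2532)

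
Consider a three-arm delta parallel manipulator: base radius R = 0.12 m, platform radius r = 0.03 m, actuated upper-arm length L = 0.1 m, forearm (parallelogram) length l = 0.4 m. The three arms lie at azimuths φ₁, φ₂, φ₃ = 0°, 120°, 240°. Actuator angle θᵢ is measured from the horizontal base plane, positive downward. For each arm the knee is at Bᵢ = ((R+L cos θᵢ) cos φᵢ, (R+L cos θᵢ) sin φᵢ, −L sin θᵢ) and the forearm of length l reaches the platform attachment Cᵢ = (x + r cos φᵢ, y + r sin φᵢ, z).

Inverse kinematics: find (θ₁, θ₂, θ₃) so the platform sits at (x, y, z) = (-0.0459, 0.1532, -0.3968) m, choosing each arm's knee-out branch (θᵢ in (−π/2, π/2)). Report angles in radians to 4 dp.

θ₁ = 0.9595, θ₂ = -0.0001, θ₃ = 1.2212

φ1=0.0° → target in arm frame (-0.0459, 0.1532)
  e−x'=0.1359;  (l²−L²−(e−x')²−y'²−z²)/2L = -0.2469
  √(A²+B²)=0.4194;  θ1 = -1.2408+2.2003 ≈ 0.9595
φ2=120.0° → target in arm frame (0.1556, -0.0368)
  A cos θ + B sin θ = C:  -0.0656·cos θ + -0.3968·sin θ = -0.0656
  θ2 = atan2(B,A) + arccos(C/0.4022) = -0.0001
rotate P by −φ3: (-0.1097, -0.1164, -0.3968)
  e−x'=0.1997;  (l²−L²−(e−x')²−y'²−z²)/2L = -0.3044
  θ3 = atan2(B,A) + arccos(C/0.4442) = 1.2212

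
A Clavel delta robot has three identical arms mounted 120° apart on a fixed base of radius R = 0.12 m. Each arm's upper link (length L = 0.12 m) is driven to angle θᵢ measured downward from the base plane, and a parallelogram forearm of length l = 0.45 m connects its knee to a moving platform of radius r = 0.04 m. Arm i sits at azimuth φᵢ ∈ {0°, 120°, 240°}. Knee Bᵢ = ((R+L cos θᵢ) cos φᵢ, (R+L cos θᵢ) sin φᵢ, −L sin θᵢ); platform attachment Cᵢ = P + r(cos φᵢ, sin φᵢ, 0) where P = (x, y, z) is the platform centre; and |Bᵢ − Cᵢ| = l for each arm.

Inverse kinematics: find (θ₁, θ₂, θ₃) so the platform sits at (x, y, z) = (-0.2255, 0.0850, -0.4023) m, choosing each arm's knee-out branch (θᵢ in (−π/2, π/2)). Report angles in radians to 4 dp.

φ1=0.0° → target in arm frame (-0.2255, 0.0850)
  A cos θ + B sin θ = C:  0.3055·cos θ + -0.4023·sin θ = -0.3096
  γ=atan2(-0.4023,0.3055)=-0.9213;  ψ=arccos(-0.6129)=2.2305;  θ1=γ+ψ≈1.3092
arm 2 (φ=120.0°): x'=0.1864, y'=0.1528
  A cos θ + B sin θ = C:  -0.1064·cos θ + -0.4023·sin θ = -0.0350
  θ2 = atan2(B,A) + arccos(C/0.4161) = -0.1742
φ3=240.0° → target in arm frame (0.0391, -0.2378)
  A=0.0409, B=-0.4023, C=(l²−L²−A²−y'²−z²)/(2L)=-0.1332
  √(A²+B²)=0.4044;  θ3 = -1.4696+1.9064 ≈ 0.4368

θ₁ = 1.3092, θ₂ = -0.1742, θ₃ = 0.4368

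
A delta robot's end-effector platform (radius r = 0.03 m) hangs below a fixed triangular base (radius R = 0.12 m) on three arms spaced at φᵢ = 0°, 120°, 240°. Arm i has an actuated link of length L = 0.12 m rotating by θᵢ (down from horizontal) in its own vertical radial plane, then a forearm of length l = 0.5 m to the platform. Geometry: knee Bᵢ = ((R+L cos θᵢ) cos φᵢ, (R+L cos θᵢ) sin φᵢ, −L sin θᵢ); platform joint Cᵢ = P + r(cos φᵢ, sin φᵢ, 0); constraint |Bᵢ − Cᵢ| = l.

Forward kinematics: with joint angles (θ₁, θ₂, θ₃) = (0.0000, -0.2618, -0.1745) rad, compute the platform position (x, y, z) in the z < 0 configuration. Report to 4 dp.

(-0.0352, 0.0120, -0.4356)

φ1=0.0°: virtual centre (0.2100, 0.0000, 0.0000), radius l
φ2=120.0°: virtual centre (-0.1030, 0.1783, 0.0311), radius l
φ3=240.0°: virtual centre (-0.1041, -0.1803, 0.0208), radius l
|centre ₂|²−|centre ₁|² = -0.0007;  |centre ₃|²−|centre ₁|² = -0.0003
[-0.6259 0.3566 0.0621]·P = -0.0007;  [-0.6282 -0.3606 0.0417]·P = -0.0003
det = 0.4497;  x = 0.0009+0.0828z,  y = -0.0006+-0.0288z
quadratic in z: (1.0077)z²+(-0.0346)z+(-0.2063)=0, √Δ=0.9125 → z ∈ {-0.4356, 0.4699}; z = -0.4356 (taking z<0)
x = -0.0352, y = 0.0120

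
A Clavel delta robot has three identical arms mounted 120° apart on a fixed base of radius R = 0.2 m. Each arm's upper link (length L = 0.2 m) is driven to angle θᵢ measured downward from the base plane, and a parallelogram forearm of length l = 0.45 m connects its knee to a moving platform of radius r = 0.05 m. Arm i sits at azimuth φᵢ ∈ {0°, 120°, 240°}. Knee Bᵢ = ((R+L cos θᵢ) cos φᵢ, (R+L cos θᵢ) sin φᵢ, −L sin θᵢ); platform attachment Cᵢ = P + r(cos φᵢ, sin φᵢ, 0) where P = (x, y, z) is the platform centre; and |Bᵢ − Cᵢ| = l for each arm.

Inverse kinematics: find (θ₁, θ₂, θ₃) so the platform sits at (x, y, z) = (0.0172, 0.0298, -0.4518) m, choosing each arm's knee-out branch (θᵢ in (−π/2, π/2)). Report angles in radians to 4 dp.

rotate P by −φ1: (0.0172, 0.0298, -0.4518)
  A cos θ + B sin θ = C:  0.1328·cos θ + -0.4518·sin θ = -0.1504
  θ1 = atan2(B,A) + arccos(C/0.4709) = 0.6109
φ2=120.0° → target in arm frame (0.0172, -0.0298)
  A=0.1328, B=-0.4518, C=(l²−L²−A²−y'²−z²)/(2L)=-0.1504
  γ=atan2(-0.4518,0.1328)=-1.2849;  ψ=arccos(-0.3193)=1.8958;  θ2=γ+ψ≈0.6109
rotate P by −φ3: (-0.0344, 0.0000, -0.4518)
  e−x'=0.1844;  (l²−L²−(e−x')²−y'²−z²)/2L = -0.1891
  θ3 = atan2(B,A) + arccos(C/0.4880) = 0.7854

θ₁ = 0.6109, θ₂ = 0.6109, θ₃ = 0.7854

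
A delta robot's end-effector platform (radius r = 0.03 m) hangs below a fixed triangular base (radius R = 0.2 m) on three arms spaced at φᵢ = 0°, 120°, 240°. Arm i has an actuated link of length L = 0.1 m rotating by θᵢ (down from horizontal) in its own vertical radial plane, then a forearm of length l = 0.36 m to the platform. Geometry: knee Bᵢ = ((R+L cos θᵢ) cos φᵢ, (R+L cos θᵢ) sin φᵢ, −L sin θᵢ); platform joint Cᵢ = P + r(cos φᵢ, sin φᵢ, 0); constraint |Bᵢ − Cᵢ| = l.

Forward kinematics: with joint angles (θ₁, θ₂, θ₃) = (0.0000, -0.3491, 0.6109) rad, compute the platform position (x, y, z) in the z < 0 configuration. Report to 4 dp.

arm 1 at φ=0.0°: (R−r)+L cos θ1 = 0.2700;  centre 1 = (0.2700, 0.0000, 0.0000)
φ2=120.0°: virtual centre (-0.1320, 0.2286, 0.0342), radius l
centre 3 = (0.2519·cos240.0°, 0.2519·sin240.0°, -0.0574) = (-0.1260, -0.2182, -0.0574)
eliminate P² terms by subtracting sphere 1 from 2 and 3
[-0.8040 0.4572 0.0684]·P = -0.0021;  [-0.7919 -0.4363 -0.1147]·P = -0.0061
Cramer: x(z) = 0.0052-0.0317z;  y(z) = 0.0047-0.2054z
into |P−centre ₁|² = l²: 1.0432z² + 0.0149z + -0.0595 = 0;  Δ = 0.2483;  z = -0.2460 or 0.2317 → z<0 root = -0.2460
x = 0.0130, y = 0.0552

(0.0130, 0.0552, -0.2460)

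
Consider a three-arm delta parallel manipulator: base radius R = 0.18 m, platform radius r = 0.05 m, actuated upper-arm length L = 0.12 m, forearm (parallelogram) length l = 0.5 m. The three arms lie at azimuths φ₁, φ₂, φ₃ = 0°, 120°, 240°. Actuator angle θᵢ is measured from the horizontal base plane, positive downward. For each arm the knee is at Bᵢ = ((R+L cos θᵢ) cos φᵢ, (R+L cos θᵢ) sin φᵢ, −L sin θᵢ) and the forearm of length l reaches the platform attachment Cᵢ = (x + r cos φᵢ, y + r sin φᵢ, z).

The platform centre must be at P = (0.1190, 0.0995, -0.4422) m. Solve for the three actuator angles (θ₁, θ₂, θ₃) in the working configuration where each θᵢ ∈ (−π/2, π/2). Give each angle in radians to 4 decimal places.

θ₁ = -0.2620, θ₂ = 0.1742, θ₃ = 0.8727

φ1=0.0° → target in arm frame (0.1190, 0.0995)
  A=0.0110, B=-0.4422, C=(l²−L²−A²−y'²−z²)/(2L)=0.1252
  θ1 = atan2(B,A) + arccos(C/0.4423) = -0.2620
arm 2 (φ=120.0°): x'=0.0267, y'=-0.1528
  A=0.1033, B=-0.4422, C=(l²−L²−A²−y'²−z²)/(2L)=0.0251
  √(A²+B²)=0.4541;  θ2 = -1.3412+1.5154 ≈ 0.1742
φ3=240.0° → target in arm frame (-0.1457, 0.0533)
  A=0.2757, B=-0.4422, C=(l²−L²−A²−y'²−z²)/(2L)=-0.1616
  θ3 = atan2(B,A) + arccos(C/0.5211) = 0.8727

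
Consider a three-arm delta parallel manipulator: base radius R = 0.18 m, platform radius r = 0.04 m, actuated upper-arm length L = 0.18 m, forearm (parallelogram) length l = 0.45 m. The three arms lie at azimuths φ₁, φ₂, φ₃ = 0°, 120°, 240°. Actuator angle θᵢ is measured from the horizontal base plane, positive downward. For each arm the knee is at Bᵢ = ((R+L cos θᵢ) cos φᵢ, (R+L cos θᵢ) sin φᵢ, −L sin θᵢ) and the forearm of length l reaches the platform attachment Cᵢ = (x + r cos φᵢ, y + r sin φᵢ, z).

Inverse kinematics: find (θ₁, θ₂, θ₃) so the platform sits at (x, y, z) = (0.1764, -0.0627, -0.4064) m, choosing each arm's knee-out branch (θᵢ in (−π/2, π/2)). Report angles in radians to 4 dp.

arm 1 (φ=0.0°): x'=0.1764, y'=-0.0627
  A cos θ + B sin θ = C:  -0.0364·cos θ + -0.4064·sin θ = -0.0009
  γ=atan2(-0.4064,-0.0364)=-1.6601;  ψ=arccos(-0.0022)=1.5730;  θ1=γ+ψ≈-0.0872
rotate P by −φ2: (-0.1425, -0.1214, -0.4064)
  e−x'=0.2825;  (l²−L²−(e−x')²−y'²−z²)/2L = -0.2489
  θ2 = atan2(B,A) + arccos(C/0.4949) = 1.1344
φ3=240.0° → target in arm frame (-0.0339, 0.1841)
  e−x'=0.1739;  (l²−L²−(e−x')²−y'²−z²)/2L = -0.1644
  γ=atan2(-0.4064,0.1739)=-1.1665;  ψ=arccos(-0.3720)=1.9520;  θ3=γ+ψ≈0.7855

θ₁ = -0.0872, θ₂ = 1.1344, θ₃ = 0.7855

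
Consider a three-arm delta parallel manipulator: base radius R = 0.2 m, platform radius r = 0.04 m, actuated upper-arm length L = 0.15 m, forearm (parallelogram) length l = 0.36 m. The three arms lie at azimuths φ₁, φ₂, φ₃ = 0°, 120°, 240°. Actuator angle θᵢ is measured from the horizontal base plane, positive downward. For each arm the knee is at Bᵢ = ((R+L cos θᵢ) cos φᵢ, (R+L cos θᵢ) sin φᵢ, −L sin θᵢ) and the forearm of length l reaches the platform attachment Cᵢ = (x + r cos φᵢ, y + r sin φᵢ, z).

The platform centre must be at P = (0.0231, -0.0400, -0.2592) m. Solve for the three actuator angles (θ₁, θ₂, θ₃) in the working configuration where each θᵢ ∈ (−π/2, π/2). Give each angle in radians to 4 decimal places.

rotate P by −φ1: (0.0231, -0.0400, -0.2592)
  e−x'=0.1369;  (l²−L²−(e−x')²−y'²−z²)/2L = 0.0652
  √(A²+B²)=0.2931;  θ1 = -1.0849+1.3463 ≈ 0.2615
rotate P by −φ2: (-0.0462, 0.0000, -0.2592)
  e−x'=0.2062;  (l²−L²−(e−x')²−y'²−z²)/2L = -0.0087
  θ2 = atan2(B,A) + arccos(C/0.3312) = 0.6981
φ3=240.0° → target in arm frame (0.0231, 0.0400)
  A cos θ + B sin θ = C:  0.1369·cos θ + -0.2592·sin θ = 0.0652
  γ=atan2(-0.2592,0.1369)=-1.0848;  ψ=arccos(0.2225)=1.3464;  θ3=γ+ψ≈0.2615

θ₁ = 0.2615, θ₂ = 0.6981, θ₃ = 0.2615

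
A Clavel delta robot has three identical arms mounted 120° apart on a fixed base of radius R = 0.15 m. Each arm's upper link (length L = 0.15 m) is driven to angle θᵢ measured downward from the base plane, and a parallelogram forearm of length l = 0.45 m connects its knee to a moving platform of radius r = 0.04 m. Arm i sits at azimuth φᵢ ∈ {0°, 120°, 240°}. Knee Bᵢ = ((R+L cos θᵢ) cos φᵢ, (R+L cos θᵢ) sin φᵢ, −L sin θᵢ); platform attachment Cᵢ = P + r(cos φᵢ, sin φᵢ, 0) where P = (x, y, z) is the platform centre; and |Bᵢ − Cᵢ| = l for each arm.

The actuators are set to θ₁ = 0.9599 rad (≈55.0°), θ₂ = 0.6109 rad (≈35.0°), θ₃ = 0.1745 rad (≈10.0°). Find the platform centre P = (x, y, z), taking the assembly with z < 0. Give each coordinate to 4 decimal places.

φ1=0.0°: virtual centre (0.1960, 0.0000, -0.1229), radius l
arm 2 at φ=120.0°: ρ2 = 0.2329;  centre 2 = (-0.1164, 0.2017, -0.0860)
centre 3 = (0.2577·cos240.0°, 0.2577·sin240.0°, -0.0260) = (-0.1289, -0.2232, -0.0260)
eliminate P² terms by subtracting sphere 1 from 2 and 3
[-0.6250 0.4033 0.0737]·P = 0.0081;  [-0.6498 -0.4464 0.1937]·P = 0.0136
det = 0.5411;  x = -0.0168+0.2051z,  y = -0.0059+0.1352z
quadratic in z: (1.0604)z²+(0.1568)z+(-0.1421)=0, √Δ=0.7919 → z ∈ {-0.4474, 0.2995}; z = -0.4474 (taking z<0)
x = -0.1086, y = -0.0664

(-0.1086, -0.0664, -0.4474)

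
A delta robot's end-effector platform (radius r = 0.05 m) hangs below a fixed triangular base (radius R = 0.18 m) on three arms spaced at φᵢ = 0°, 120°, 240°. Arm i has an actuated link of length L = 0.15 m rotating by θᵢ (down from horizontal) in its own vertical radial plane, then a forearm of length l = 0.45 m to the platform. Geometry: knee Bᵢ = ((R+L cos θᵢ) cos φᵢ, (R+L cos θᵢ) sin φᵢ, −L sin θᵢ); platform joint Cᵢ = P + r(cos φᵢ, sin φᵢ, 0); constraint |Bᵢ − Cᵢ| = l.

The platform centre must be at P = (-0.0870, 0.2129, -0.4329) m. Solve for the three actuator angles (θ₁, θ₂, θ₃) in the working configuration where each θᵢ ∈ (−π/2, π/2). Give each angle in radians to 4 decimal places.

θ₁ = 1.2222, θ₂ = -0.0871, θ₃ = 1.3967

arm 1 (φ=0.0°): x'=-0.0870, y'=0.2129
  e−x'=0.2170;  (l²−L²−(e−x')²−y'²−z²)/2L = -0.3327
  √(A²+B²)=0.4842;  θ1 = -1.1061+2.3283 ≈ 1.2222
rotate P by −φ2: (0.2279, -0.0311, -0.4329)
  e−x'=-0.0979;  (l²−L²−(e−x')²−y'²−z²)/2L = -0.0598
  γ=atan2(-0.4329,-0.0979)=-1.7932;  ψ=arccos(-0.1348)=1.7060;  θ2=γ+ψ≈-0.0871
φ3=240.0° → target in arm frame (-0.1409, -0.1818)
  A=0.2709, B=-0.4329, C=(l²−L²−A²−y'²−z²)/(2L)=-0.3794
  θ3 = atan2(B,A) + arccos(C/0.5107) = 1.3967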